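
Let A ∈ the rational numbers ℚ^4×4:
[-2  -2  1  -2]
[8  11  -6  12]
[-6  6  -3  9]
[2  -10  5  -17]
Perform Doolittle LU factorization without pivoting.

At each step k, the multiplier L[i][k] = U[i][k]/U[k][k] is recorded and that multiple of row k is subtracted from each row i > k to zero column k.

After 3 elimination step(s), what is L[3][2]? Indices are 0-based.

Step 1: pivot at (0,0) is -2.
  row1 ← row1 − (-4)·row0  ⇒  L[1][0]=-4, U row1=(0, 3, -2, 4)
  row2 ← row2 − (3)·row0  ⇒  L[2][0]=3, U row2=(0, 12, -6, 15)
  row3 ← row3 − (-1)·row0  ⇒  L[3][0]=-1, U row3=(0, -12, 6, -19)
Step 2: pivot at (1,1) is 3.
  row2 ← row2 − (4)·row1  ⇒  L[2][1]=4, U row2=(0, 0, 2, -1)
  row3 ← row3 − (-4)·row1  ⇒  L[3][1]=-4, U row3=(0, 0, -2, -3)
Step 3: pivot at (2,2) is 2.
  row3 ← row3 − (-1)·row2  ⇒  L[3][2]=-1, U row3=(0, 0, 0, -4)

L[3][2] = -1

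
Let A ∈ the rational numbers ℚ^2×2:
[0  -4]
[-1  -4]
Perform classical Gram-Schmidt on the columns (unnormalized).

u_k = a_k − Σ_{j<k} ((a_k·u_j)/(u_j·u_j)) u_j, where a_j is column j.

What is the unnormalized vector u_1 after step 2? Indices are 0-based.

u_1 = (-4, 0)

Step 1: u_0 = a_0 = (0, -1).
Step 2: u_1 = a_1 − (4)·u_0 = (-4, 0).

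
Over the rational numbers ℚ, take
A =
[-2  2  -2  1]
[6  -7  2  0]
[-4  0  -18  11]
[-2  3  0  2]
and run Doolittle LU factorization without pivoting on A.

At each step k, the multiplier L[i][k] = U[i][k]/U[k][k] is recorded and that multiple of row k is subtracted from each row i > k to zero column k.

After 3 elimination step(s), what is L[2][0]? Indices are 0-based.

L[2][0] = 2

[col 0] pivot -2
  R1 -= -3*R0 → (0, -1, -4, 3)  (L[1][0] := -3)
  R2 -= 2*R0 → (0, -4, -14, 9)  (L[2][0] := 2)
  R3 -= 1*R0 → (0, 1, 2, 1)  (L[3][0] := 1)
[col 1] pivot -1
  R2 -= 4*R1 → (0, 0, 2, -3)  (L[2][1] := 4)
  R3 -= -1*R1 → (0, 0, -2, 4)  (L[3][1] := -1)
[col 2] pivot 2
  R3 -= -1*R2 → (0, 0, 0, 1)  (L[3][2] := -1)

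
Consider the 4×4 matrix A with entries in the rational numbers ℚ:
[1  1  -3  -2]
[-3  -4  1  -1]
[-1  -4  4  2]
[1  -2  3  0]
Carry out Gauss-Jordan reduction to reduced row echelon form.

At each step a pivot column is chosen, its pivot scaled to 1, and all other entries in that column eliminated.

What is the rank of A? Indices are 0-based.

[1] R0 /= 1  ⇒  (1, 1, -3, -2)
     R1 -= -3·R0  ⇒  (0, -1, -8, -7)
     R2 -= -1·R0  ⇒  (0, -3, 1, 0)
     R3 -= 1·R0  ⇒  (0, -3, 6, 2)
[2] R1 /= -1  ⇒  (0, 1, 8, 7)
     R0 -= 1·R1  ⇒  (1, 0, -11, -9)
     R2 -= -3·R1  ⇒  (0, 0, 25, 21)
     R3 -= -3·R1  ⇒  (0, 0, 30, 23)
[3] R2 /= 25  ⇒  (0, 0, 1, 21/25)
     R0 -= -11·R2  ⇒  (1, 0, 0, 6/25)
     R1 -= 8·R2  ⇒  (0, 1, 0, 7/25)
     R3 -= 30·R2  ⇒  (0, 0, 0, -11/5)
[4] R3 /= -11/5  ⇒  (0, 0, 0, 1)
     R0 -= 6/25·R3  ⇒  (1, 0, 0, 0)
     R1 -= 7/25·R3  ⇒  (0, 1, 0, 0)
     R2 -= 21/25·R3  ⇒  (0, 0, 1, 0)

rank = 4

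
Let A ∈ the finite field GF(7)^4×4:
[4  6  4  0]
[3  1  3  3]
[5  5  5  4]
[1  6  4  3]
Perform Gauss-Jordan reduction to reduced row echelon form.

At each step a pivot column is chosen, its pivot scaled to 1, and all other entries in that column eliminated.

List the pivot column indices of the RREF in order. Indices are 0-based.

pivot columns: 0, 1, 2, 3

step 1: normalize row 0 (÷4) = (1, 5, 1, 0)
  row 1: subtract 3×row0 = (0, 0, 0, 3)
  row 2: subtract 5×row0 = (0, 1, 0, 4)
  row 3: subtract 1×row0 = (0, 1, 3, 3)
step 2: exchange rows 1,2
step 2: normalize row 1 (÷1) = (0, 1, 0, 4)
  row 0: subtract 5×row1 = (1, 0, 1, 1)
  row 3: subtract 1×row1 = (0, 0, 3, 6)
step 3: exchange rows 2,3
step 3: normalize row 2 (÷3) = (0, 0, 1, 2)
  row 0: subtract 1×row2 = (1, 0, 0, 6)
step 4: normalize row 3 (÷3) = (0, 0, 0, 1)
  row 0: subtract 6×row3 = (1, 0, 0, 0)
  row 1: subtract 4×row3 = (0, 1, 0, 0)
  row 2: subtract 2×row3 = (0, 0, 1, 0)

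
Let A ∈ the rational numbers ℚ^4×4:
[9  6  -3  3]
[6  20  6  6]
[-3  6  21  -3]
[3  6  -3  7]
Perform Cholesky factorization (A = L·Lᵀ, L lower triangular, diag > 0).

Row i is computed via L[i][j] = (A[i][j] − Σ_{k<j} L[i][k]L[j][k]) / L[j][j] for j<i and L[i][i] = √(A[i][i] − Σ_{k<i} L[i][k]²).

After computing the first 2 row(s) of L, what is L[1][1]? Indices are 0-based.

Step 1: L[0][0] = √(9) = 3.
  L[1][0] = (6) / L[0][0] = 2.
Step 2: L[1][1] = √(16) = 4.

L[1][1] = 4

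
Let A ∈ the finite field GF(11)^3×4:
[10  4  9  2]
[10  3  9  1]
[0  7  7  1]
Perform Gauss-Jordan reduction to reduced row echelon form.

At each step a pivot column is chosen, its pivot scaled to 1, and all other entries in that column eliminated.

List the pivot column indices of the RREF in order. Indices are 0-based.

pivot columns: 0, 1, 2

pivot(0,0)=10: scale R0 → (1, 7, 2, 9)
  clear (1,0): R1 −= (10)R0 → (0, 10, 0, 10)
pivot(1,1)=10: scale R1 → (0, 1, 0, 1)
  clear (0,1): R0 −= (7)R1 → (1, 0, 2, 2)
  clear (2,1): R2 −= (7)R1 → (0, 0, 7, 5)
pivot(2,2)=7: scale R2 → (0, 0, 1, 7)
  clear (0,2): R0 −= (2)R2 → (1, 0, 0, 10)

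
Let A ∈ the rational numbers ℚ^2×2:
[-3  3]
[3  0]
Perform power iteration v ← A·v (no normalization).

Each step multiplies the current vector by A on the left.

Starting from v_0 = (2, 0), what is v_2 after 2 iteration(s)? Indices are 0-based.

v_0 = (2, 0).
v_1 = A·v_0 = (-6, 6).
v_2 = A·v_1 = (36, -18).

v_2 = (36, -18)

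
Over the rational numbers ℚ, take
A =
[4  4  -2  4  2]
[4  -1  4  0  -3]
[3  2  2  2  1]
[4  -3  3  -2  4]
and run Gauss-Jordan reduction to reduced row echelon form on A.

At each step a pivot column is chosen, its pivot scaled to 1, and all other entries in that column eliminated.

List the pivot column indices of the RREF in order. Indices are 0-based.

pivot(0,0)=4: scale R0 → (1, 1, -1/2, 1, 1/2)
  clear (1,0): R1 −= (4)R0 → (0, -5, 6, -4, -5)
  clear (2,0): R2 −= (3)R0 → (0, -1, 7/2, -1, -1/2)
  clear (3,0): R3 −= (4)R0 → (0, -7, 5, -6, 2)
pivot(1,1)=-5: scale R1 → (0, 1, -6/5, 4/5, 1)
  clear (0,1): R0 −= (1)R1 → (1, 0, 7/10, 1/5, -1/2)
  clear (2,1): R2 −= (-1)R1 → (0, 0, 23/10, -1/5, 1/2)
  clear (3,1): R3 −= (-7)R1 → (0, 0, -17/5, -2/5, 9)
pivot(2,2)=23/10: scale R2 → (0, 0, 1, -2/23, 5/23)
  clear (0,2): R0 −= (7/10)R2 → (1, 0, 0, 6/23, -15/23)
  clear (1,2): R1 −= (-6/5)R2 → (0, 1, 0, 16/23, 29/23)
  clear (3,2): R3 −= (-17/5)R2 → (0, 0, 0, -16/23, 224/23)
pivot(3,3)=-16/23: scale R3 → (0, 0, 0, 1, -14)
  clear (0,3): R0 −= (6/23)R3 → (1, 0, 0, 0, 3)
  clear (1,3): R1 −= (16/23)R3 → (0, 1, 0, 0, 11)
  clear (2,3): R2 −= (-2/23)R3 → (0, 0, 1, 0, -1)

pivot columns: 0, 1, 2, 3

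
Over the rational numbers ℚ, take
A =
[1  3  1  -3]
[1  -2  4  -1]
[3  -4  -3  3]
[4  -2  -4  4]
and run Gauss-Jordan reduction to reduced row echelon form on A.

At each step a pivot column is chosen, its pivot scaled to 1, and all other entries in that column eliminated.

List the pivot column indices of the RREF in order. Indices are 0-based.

[1] R0 /= 1  ⇒  (1, 3, 1, -3)
     R1 -= 1·R0  ⇒  (0, -5, 3, 2)
     R2 -= 3·R0  ⇒  (0, -13, -6, 12)
     R3 -= 4·R0  ⇒  (0, -14, -8, 16)
[2] R1 /= -5  ⇒  (0, 1, -3/5, -2/5)
     R0 -= 3·R1  ⇒  (1, 0, 14/5, -9/5)
     R2 -= -13·R1  ⇒  (0, 0, -69/5, 34/5)
     R3 -= -14·R1  ⇒  (0, 0, -82/5, 52/5)
[3] R2 /= -69/5  ⇒  (0, 0, 1, -34/69)
     R0 -= 14/5·R2  ⇒  (1, 0, 0, -29/69)
     R1 -= -3/5·R2  ⇒  (0, 1, 0, -16/23)
     R3 -= -82/5·R2  ⇒  (0, 0, 0, 160/69)
[4] R3 /= 160/69  ⇒  (0, 0, 0, 1)
     R0 -= -29/69·R3  ⇒  (1, 0, 0, 0)
     R1 -= -16/23·R3  ⇒  (0, 1, 0, 0)
     R2 -= -34/69·R3  ⇒  (0, 0, 1, 0)

pivot columns: 0, 1, 2, 3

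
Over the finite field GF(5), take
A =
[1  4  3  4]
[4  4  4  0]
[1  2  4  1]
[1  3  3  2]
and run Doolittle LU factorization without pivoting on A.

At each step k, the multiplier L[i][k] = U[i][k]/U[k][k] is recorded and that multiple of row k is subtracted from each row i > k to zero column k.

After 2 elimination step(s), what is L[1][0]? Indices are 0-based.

k=0: U[0][0]=1
  eliminate (1,0): mult=4, new row 1: (0, 3, 2, 4); set L[1][0]=4
  eliminate (2,0): mult=1, new row 2: (0, 3, 1, 2); set L[2][0]=1
  eliminate (3,0): mult=1, new row 3: (0, 4, 0, 3); set L[3][0]=1
k=1: U[1][1]=3
  eliminate (2,1): mult=1, new row 2: (0, 0, 4, 3); set L[2][1]=1
  eliminate (3,1): mult=3, new row 3: (0, 0, 4, 1); set L[3][1]=3

L[1][0] = 4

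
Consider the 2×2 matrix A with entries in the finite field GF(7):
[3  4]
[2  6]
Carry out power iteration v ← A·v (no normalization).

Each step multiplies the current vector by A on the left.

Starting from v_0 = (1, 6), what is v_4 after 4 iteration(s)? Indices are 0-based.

v_4 = (1, 5)

v_0 = (1, 6).
v_1 = A·v_0 = (6, 3).
v_2 = A·v_1 = (2, 2).
v_3 = A·v_2 = (0, 2).
v_4 = A·v_3 = (1, 5).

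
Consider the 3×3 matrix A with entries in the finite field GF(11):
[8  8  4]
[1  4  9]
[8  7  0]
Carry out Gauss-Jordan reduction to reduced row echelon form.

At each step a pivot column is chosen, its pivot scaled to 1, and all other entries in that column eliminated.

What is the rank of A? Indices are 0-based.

pivot(0,0)=8: scale R0 → (1, 1, 6)
  clear (1,0): R1 −= (1)R0 → (0, 3, 3)
  clear (2,0): R2 −= (8)R0 → (0, 10, 7)
pivot(1,1)=3: scale R1 → (0, 1, 1)
  clear (0,1): R0 −= (1)R1 → (1, 0, 5)
  clear (2,1): R2 −= (10)R1 → (0, 0, 8)
pivot(2,2)=8: scale R2 → (0, 0, 1)
  clear (0,2): R0 −= (5)R2 → (1, 0, 0)
  clear (1,2): R1 −= (1)R2 → (0, 1, 0)

rank = 3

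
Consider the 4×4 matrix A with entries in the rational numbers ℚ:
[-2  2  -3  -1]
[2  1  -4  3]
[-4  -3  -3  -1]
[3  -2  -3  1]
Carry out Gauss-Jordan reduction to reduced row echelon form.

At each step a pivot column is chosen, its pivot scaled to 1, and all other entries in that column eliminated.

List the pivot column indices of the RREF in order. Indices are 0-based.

pivot(0,0)=-2: scale R0 → (1, -1, 3/2, 1/2)
  clear (1,0): R1 −= (2)R0 → (0, 3, -7, 2)
  clear (2,0): R2 −= (-4)R0 → (0, -7, 3, 1)
  clear (3,0): R3 −= (3)R0 → (0, 1, -15/2, -1/2)
pivot(1,1)=3: scale R1 → (0, 1, -7/3, 2/3)
  clear (0,1): R0 −= (-1)R1 → (1, 0, -5/6, 7/6)
  clear (2,1): R2 −= (-7)R1 → (0, 0, -40/3, 17/3)
  clear (3,1): R3 −= (1)R1 → (0, 0, -31/6, -7/6)
pivot(2,2)=-40/3: scale R2 → (0, 0, 1, -17/40)
  clear (0,2): R0 −= (-5/6)R2 → (1, 0, 0, 13/16)
  clear (1,2): R1 −= (-7/3)R2 → (0, 1, 0, -13/40)
  clear (3,2): R3 −= (-31/6)R2 → (0, 0, 0, -269/80)
pivot(3,3)=-269/80: scale R3 → (0, 0, 0, 1)
  clear (0,3): R0 −= (13/16)R3 → (1, 0, 0, 0)
  clear (1,3): R1 −= (-13/40)R3 → (0, 1, 0, 0)
  clear (2,3): R2 −= (-17/40)R3 → (0, 0, 1, 0)

pivot columns: 0, 1, 2, 3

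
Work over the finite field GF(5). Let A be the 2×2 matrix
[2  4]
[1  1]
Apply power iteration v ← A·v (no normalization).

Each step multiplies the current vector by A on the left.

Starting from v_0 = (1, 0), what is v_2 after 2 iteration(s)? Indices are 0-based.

v_0 = (1, 0).
v_1 = A·v_0 = (2, 1).
v_2 = A·v_1 = (3, 3).

v_2 = (3, 3)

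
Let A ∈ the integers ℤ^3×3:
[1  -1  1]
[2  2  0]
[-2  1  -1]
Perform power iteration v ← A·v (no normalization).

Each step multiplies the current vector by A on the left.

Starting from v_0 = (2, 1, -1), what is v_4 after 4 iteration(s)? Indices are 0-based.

v_0 = (2, 1, -1).
v_1 = A·v_0 = (0, 6, -2).
v_2 = A·v_1 = (-8, 12, 8).
v_3 = A·v_2 = (-12, 8, 20).
v_4 = A·v_3 = (0, -8, 12).

v_4 = (0, -8, 12)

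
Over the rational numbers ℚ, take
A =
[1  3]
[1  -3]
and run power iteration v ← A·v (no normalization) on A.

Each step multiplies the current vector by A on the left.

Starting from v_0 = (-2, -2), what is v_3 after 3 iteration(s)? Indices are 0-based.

v_0 = (-2, -2).
v_1 = A·v_0 = (-8, 4).
v_2 = A·v_1 = (4, -20).
v_3 = A·v_2 = (-56, 64).

v_3 = (-56, 64)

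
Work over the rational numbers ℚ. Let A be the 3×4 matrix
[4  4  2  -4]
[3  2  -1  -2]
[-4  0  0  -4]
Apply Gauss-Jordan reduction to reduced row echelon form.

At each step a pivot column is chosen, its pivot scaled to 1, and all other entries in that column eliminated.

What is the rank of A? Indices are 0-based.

rank = 3

pivot(0,0)=4: scale R0 → (1, 1, 1/2, -1)
  clear (1,0): R1 −= (3)R0 → (0, -1, -5/2, 1)
  clear (2,0): R2 −= (-4)R0 → (0, 4, 2, -8)
pivot(1,1)=-1: scale R1 → (0, 1, 5/2, -1)
  clear (0,1): R0 −= (1)R1 → (1, 0, -2, 0)
  clear (2,1): R2 −= (4)R1 → (0, 0, -8, -4)
pivot(2,2)=-8: scale R2 → (0, 0, 1, 1/2)
  clear (0,2): R0 −= (-2)R2 → (1, 0, 0, 1)
  clear (1,2): R1 −= (5/2)R2 → (0, 1, 0, -9/4)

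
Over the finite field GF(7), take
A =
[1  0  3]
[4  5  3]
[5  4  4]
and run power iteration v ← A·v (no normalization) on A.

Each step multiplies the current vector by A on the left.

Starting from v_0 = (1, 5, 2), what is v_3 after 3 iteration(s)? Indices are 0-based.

v_0 = (1, 5, 2).
v_1 = A·v_0 = (0, 0, 5).
v_2 = A·v_1 = (1, 1, 6).
v_3 = A·v_2 = (5, 6, 5).

v_3 = (5, 6, 5)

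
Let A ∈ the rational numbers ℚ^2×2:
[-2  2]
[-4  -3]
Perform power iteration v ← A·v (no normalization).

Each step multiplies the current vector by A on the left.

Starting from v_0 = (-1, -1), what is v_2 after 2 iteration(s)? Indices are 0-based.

v_2 = (14, -21)

v_0 = (-1, -1).
v_1 = A·v_0 = (0, 7).
v_2 = A·v_1 = (14, -21).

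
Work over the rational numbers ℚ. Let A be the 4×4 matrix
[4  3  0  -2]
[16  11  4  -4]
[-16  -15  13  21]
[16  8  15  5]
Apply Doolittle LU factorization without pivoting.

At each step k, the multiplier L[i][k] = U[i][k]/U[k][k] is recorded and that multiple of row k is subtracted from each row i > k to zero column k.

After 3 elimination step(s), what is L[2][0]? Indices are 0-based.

[col 0] pivot 4
  R1 -= 4*R0 → (0, -1, 4, 4)  (L[1][0] := 4)
  R2 -= -4*R0 → (0, -3, 13, 13)  (L[2][0] := -4)
  R3 -= 4*R0 → (0, -4, 15, 13)  (L[3][0] := 4)
[col 1] pivot -1
  R2 -= 3*R1 → (0, 0, 1, 1)  (L[2][1] := 3)
  R3 -= 4*R1 → (0, 0, -1, -3)  (L[3][1] := 4)
[col 2] pivot 1
  R3 -= -1*R2 → (0, 0, 0, -2)  (L[3][2] := -1)

L[2][0] = -4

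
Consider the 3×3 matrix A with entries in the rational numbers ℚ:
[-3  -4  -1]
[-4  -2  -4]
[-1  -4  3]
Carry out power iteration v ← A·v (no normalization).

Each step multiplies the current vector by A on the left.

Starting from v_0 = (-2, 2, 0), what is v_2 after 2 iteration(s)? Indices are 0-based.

v_0 = (-2, 2, 0).
v_1 = A·v_0 = (-2, 4, -6).
v_2 = A·v_1 = (-4, 24, -32).

v_2 = (-4, 24, -32)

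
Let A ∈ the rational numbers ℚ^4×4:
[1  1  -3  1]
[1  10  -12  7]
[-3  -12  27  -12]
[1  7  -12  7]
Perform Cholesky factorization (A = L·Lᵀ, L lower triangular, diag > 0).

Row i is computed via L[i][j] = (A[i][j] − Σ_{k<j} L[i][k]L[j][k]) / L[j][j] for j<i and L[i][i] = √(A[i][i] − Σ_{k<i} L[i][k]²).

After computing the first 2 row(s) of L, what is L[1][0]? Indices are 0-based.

Step 1: L[0][0] = √(1) = 1.
  L[1][0] = (1) / L[0][0] = 1.
Step 2: L[1][1] = √(9) = 3.

L[1][0] = 1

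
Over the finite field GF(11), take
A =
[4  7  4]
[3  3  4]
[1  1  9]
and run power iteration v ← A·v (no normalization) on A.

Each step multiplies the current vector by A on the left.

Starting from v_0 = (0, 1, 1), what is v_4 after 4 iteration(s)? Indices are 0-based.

v_4 = (1, 10, 7)

v_0 = (0, 1, 1).
v_1 = A·v_0 = (0, 7, 10).
v_2 = A·v_1 = (1, 6, 9).
v_3 = A·v_2 = (5, 2, 0).
v_4 = A·v_3 = (1, 10, 7).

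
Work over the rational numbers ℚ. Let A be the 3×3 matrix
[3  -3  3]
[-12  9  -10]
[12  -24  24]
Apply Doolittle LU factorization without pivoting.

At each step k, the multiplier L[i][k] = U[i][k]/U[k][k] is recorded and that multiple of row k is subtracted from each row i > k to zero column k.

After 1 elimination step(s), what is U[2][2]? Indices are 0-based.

U[2][2] = 12

[col 0] pivot 3
  R1 -= -4*R0 → (0, -3, 2)  (L[1][0] := -4)
  R2 -= 4*R0 → (0, -12, 12)  (L[2][0] := 4)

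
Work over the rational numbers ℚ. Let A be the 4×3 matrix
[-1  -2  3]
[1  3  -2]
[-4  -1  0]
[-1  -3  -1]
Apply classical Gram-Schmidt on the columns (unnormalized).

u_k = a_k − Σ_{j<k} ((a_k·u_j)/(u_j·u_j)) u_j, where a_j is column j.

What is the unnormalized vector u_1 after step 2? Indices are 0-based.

u_1 = (-26/19, 45/19, 29/19, -45/19)

Step 1: u_0 = a_0 = (-1, 1, -4, -1).
Step 2: u_1 = a_1 − (12/19)·u_0 = (-26/19, 45/19, 29/19, -45/19).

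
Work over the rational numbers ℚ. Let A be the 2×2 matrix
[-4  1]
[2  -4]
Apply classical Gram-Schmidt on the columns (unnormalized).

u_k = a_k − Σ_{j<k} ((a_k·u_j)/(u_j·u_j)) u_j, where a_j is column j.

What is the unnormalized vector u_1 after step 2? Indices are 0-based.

Step 1: u_0 = a_0 = (-4, 2).
Step 2: u_1 = a_1 − (-3/5)·u_0 = (-7/5, -14/5).

u_1 = (-7/5, -14/5)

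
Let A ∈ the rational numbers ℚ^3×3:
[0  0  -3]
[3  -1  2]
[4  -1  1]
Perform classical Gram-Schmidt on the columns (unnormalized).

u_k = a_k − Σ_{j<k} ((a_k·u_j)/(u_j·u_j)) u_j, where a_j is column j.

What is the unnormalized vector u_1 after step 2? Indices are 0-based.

u_1 = (0, -4/25, 3/25)

Step 1: u_0 = a_0 = (0, 3, 4).
Step 2: u_1 = a_1 − (-7/25)·u_0 = (0, -4/25, 3/25).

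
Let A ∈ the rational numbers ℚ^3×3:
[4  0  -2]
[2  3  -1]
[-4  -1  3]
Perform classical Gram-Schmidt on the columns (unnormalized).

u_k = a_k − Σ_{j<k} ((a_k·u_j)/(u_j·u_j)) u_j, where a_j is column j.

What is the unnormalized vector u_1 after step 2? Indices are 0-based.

u_1 = (-10/9, 22/9, 1/9)

Step 1: u_0 = a_0 = (4, 2, -4).
Step 2: u_1 = a_1 − (5/18)·u_0 = (-10/9, 22/9, 1/9).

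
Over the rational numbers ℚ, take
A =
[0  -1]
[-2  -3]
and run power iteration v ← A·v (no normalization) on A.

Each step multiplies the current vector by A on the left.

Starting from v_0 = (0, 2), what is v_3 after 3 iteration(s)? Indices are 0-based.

v_0 = (0, 2).
v_1 = A·v_0 = (-2, -6).
v_2 = A·v_1 = (6, 22).
v_3 = A·v_2 = (-22, -78).

v_3 = (-22, -78)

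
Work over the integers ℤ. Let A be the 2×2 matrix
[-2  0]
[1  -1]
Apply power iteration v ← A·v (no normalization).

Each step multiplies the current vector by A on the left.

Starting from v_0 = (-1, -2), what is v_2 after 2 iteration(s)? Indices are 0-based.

v_0 = (-1, -2).
v_1 = A·v_0 = (2, 1).
v_2 = A·v_1 = (-4, 1).

v_2 = (-4, 1)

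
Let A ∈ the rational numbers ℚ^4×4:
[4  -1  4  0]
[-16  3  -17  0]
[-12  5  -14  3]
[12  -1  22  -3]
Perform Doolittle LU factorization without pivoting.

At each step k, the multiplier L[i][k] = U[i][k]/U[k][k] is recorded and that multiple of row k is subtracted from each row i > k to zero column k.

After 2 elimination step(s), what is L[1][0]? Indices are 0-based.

[col 0] pivot 4
  R1 -= -4*R0 → (0, -1, -1, 0)  (L[1][0] := -4)
  R2 -= -3*R0 → (0, 2, -2, 3)  (L[2][0] := -3)
  R3 -= 3*R0 → (0, 2, 10, -3)  (L[3][0] := 3)
[col 1] pivot -1
  R2 -= -2*R1 → (0, 0, -4, 3)  (L[2][1] := -2)
  R3 -= -2*R1 → (0, 0, 8, -3)  (L[3][1] := -2)

L[1][0] = -4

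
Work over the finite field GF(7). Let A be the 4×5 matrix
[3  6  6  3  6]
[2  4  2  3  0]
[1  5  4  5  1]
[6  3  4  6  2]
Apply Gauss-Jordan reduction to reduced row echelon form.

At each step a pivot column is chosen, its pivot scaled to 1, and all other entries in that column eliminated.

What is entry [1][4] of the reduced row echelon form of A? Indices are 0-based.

[1] R0 /= 3  ⇒  (1, 2, 2, 1, 2)
     R1 -= 2·R0  ⇒  (0, 0, 5, 1, 3)
     R2 -= 1·R0  ⇒  (0, 3, 2, 4, 6)
     R3 -= 6·R0  ⇒  (0, 5, 6, 0, 4)
[2] R1 <-> R2
[2] R1 /= 3  ⇒  (0, 1, 3, 6, 2)
     R0 -= 2·R1  ⇒  (1, 0, 3, 3, 5)
     R3 -= 5·R1  ⇒  (0, 0, 5, 5, 1)
[3] R2 /= 5  ⇒  (0, 0, 1, 3, 2)
     R0 -= 3·R2  ⇒  (1, 0, 0, 1, 6)
     R1 -= 3·R2  ⇒  (0, 1, 0, 4, 3)
     R3 -= 5·R2  ⇒  (0, 0, 0, 4, 5)
[4] R3 /= 4  ⇒  (0, 0, 0, 1, 3)
     R0 -= 1·R3  ⇒  (1, 0, 0, 0, 3)
     R1 -= 4·R3  ⇒  (0, 1, 0, 0, 5)
     R2 -= 3·R3  ⇒  (0, 0, 1, 0, 0)

M[1][4] = 5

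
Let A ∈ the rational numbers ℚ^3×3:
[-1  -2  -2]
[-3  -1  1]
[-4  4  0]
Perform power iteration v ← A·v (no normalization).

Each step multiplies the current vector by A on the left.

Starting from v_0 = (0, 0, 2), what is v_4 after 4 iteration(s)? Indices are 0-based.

v_4 = (-40, 230, 328)

v_0 = (0, 0, 2).
v_1 = A·v_0 = (-4, 2, 0).
v_2 = A·v_1 = (0, 10, 24).
v_3 = A·v_2 = (-68, 14, 40).
v_4 = A·v_3 = (-40, 230, 328).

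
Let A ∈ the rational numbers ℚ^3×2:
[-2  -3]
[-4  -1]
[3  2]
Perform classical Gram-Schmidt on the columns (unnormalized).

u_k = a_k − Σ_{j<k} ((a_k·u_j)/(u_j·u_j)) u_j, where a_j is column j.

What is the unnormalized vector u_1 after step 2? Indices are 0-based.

u_1 = (-55/29, 35/29, 10/29)

Step 1: u_0 = a_0 = (-2, -4, 3).
Step 2: u_1 = a_1 − (16/29)·u_0 = (-55/29, 35/29, 10/29).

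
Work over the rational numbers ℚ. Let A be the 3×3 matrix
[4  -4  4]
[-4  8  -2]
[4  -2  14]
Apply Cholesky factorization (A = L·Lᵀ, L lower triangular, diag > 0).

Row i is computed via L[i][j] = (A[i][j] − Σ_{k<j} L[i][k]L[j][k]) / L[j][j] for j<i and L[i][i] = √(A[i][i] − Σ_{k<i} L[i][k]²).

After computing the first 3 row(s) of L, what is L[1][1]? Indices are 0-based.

L[1][1] = 2

Step 1: L[0][0] = √(4) = 2.
  L[1][0] = (-4) / L[0][0] = -2.
Step 2: L[1][1] = √(4) = 2.
  L[2][0] = (4) / L[0][0] = 2.
  L[2][1] = (2) / L[1][1] = 1.
Step 3: L[2][2] = √(9) = 3.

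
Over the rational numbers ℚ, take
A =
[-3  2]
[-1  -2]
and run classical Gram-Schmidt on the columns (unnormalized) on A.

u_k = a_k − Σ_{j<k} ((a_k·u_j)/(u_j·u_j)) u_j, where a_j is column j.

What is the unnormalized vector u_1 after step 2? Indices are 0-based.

Step 1: u_0 = a_0 = (-3, -1).
Step 2: u_1 = a_1 − (-2/5)·u_0 = (4/5, -12/5).

u_1 = (4/5, -12/5)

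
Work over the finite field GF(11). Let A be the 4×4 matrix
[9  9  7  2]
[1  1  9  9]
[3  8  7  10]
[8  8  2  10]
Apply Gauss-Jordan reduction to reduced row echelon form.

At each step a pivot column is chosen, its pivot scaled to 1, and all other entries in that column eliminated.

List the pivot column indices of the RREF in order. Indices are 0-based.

pivot columns: 0, 1, 2, 3

pivot(0,0)=9: scale R0 → (1, 1, 2, 10)
  clear (1,0): R1 −= (1)R0 → (0, 0, 7, 10)
  clear (2,0): R2 −= (3)R0 → (0, 5, 1, 2)
  clear (3,0): R3 −= (8)R0 → (0, 0, 8, 7)
pivot(1,1): swap R1↔R2
pivot(1,1)=5: scale R1 → (0, 1, 9, 7)
  clear (0,1): R0 −= (1)R1 → (1, 0, 4, 3)
pivot(2,2)=7: scale R2 → (0, 0, 1, 3)
  clear (0,2): R0 −= (4)R2 → (1, 0, 0, 2)
  clear (1,2): R1 −= (9)R2 → (0, 1, 0, 2)
  clear (3,2): R3 −= (8)R2 → (0, 0, 0, 5)
pivot(3,3)=5: scale R3 → (0, 0, 0, 1)
  clear (0,3): R0 −= (2)R3 → (1, 0, 0, 0)
  clear (1,3): R1 −= (2)R3 → (0, 1, 0, 0)
  clear (2,3): R2 −= (3)R3 → (0, 0, 1, 0)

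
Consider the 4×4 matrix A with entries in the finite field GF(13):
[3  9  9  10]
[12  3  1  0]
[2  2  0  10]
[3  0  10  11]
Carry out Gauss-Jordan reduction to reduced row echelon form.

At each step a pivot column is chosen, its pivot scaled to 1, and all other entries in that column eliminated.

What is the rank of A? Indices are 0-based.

step 1: normalize row 0 (÷3) = (1, 3, 3, 12)
  row 1: subtract 12×row0 = (0, 6, 4, 12)
  row 2: subtract 2×row0 = (0, 9, 7, 12)
  row 3: subtract 3×row0 = (0, 4, 1, 1)
step 2: normalize row 1 (÷6) = (0, 1, 5, 2)
  row 0: subtract 3×row1 = (1, 0, 1, 6)
  row 2: subtract 9×row1 = (0, 0, 1, 7)
  row 3: subtract 4×row1 = (0, 0, 7, 6)
step 3: normalize row 2 (÷1) = (0, 0, 1, 7)
  row 0: subtract 1×row2 = (1, 0, 0, 12)
  row 1: subtract 5×row2 = (0, 1, 0, 6)
  row 3: subtract 7×row2 = (0, 0, 0, 9)
step 4: normalize row 3 (÷9) = (0, 0, 0, 1)
  row 0: subtract 12×row3 = (1, 0, 0, 0)
  row 1: subtract 6×row3 = (0, 1, 0, 0)
  row 2: subtract 7×row3 = (0, 0, 1, 0)

rank = 4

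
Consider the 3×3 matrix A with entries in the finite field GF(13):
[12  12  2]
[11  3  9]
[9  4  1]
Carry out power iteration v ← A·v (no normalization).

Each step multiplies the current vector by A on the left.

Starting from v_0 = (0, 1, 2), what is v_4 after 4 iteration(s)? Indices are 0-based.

v_0 = (0, 1, 2).
v_1 = A·v_0 = (3, 8, 6).
v_2 = A·v_1 = (1, 7, 0).
v_3 = A·v_2 = (5, 6, 11).
v_4 = A·v_3 = (11, 3, 2).

v_4 = (11, 3, 2)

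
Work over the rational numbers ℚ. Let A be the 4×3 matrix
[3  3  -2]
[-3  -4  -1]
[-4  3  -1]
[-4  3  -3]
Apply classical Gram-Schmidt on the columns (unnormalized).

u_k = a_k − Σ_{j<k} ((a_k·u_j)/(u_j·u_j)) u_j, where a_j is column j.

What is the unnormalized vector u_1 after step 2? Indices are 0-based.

u_1 = (159/50, -209/50, 69/25, 69/25)

Step 1: u_0 = a_0 = (3, -3, -4, -4).
Step 2: u_1 = a_1 − (-3/50)·u_0 = (159/50, -209/50, 69/25, 69/25).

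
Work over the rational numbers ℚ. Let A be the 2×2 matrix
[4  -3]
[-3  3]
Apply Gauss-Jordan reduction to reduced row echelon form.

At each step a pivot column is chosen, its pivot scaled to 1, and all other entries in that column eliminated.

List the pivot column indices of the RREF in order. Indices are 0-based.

pivot columns: 0, 1

step 1: normalize row 0 (÷4) = (1, -3/4)
  row 1: subtract -3×row0 = (0, 3/4)
step 2: normalize row 1 (÷3/4) = (0, 1)
  row 0: subtract -3/4×row1 = (1, 0)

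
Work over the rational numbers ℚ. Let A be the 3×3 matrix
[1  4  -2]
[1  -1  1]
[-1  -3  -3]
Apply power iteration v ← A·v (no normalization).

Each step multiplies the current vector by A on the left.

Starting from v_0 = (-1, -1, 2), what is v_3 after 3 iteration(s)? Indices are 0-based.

v_0 = (-1, -1, 2).
v_1 = A·v_0 = (-9, 2, -2).
v_2 = A·v_1 = (3, -13, 9).
v_3 = A·v_2 = (-67, 25, 9).

v_3 = (-67, 25, 9)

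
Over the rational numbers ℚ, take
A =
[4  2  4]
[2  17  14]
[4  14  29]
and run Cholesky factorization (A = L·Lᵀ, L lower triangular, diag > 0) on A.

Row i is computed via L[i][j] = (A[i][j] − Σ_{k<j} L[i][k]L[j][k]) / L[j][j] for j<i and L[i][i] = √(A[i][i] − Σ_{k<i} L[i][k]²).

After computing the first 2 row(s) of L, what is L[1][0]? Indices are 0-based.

L[1][0] = 1

Step 1: L[0][0] = √(4) = 2.
  L[1][0] = (2) / L[0][0] = 1.
Step 2: L[1][1] = √(16) = 4.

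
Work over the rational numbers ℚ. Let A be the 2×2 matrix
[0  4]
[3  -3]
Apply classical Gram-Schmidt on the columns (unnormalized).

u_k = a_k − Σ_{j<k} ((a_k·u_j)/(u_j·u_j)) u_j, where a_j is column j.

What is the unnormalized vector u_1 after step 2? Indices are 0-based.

u_1 = (4, 0)

Step 1: u_0 = a_0 = (0, 3).
Step 2: u_1 = a_1 − (-1)·u_0 = (4, 0).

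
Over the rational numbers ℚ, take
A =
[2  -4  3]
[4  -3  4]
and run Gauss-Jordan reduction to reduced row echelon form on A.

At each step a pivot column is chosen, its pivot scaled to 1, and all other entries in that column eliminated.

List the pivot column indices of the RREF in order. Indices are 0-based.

[1] R0 /= 2  ⇒  (1, -2, 3/2)
     R1 -= 4·R0  ⇒  (0, 5, -2)
[2] R1 /= 5  ⇒  (0, 1, -2/5)
     R0 -= -2·R1  ⇒  (1, 0, 7/10)

pivot columns: 0, 1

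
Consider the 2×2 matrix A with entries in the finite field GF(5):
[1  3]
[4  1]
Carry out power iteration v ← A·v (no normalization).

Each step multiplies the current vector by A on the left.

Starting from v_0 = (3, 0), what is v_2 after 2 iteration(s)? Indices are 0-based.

v_0 = (3, 0).
v_1 = A·v_0 = (3, 2).
v_2 = A·v_1 = (4, 4).

v_2 = (4, 4)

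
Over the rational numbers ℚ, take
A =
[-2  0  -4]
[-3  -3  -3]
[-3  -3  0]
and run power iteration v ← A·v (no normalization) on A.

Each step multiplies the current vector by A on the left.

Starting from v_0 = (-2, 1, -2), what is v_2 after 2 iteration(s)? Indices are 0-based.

v_2 = (-36, -72, -63)

v_0 = (-2, 1, -2).
v_1 = A·v_0 = (12, 9, 3).
v_2 = A·v_1 = (-36, -72, -63).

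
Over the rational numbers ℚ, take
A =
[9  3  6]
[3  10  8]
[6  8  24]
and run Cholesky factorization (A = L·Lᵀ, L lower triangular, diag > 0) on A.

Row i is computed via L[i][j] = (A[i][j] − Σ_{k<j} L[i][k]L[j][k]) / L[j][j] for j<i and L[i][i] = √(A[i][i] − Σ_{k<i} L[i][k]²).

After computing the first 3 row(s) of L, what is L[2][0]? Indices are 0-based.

L[2][0] = 2

Step 1: L[0][0] = √(9) = 3.
  L[1][0] = (3) / L[0][0] = 1.
Step 2: L[1][1] = √(9) = 3.
  L[2][0] = (6) / L[0][0] = 2.
  L[2][1] = (6) / L[1][1] = 2.
Step 3: L[2][2] = √(16) = 4.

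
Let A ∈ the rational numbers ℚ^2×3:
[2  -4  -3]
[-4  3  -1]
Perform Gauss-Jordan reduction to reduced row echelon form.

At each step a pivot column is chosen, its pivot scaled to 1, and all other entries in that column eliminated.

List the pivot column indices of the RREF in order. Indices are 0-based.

pivot(0,0)=2: scale R0 → (1, -2, -3/2)
  clear (1,0): R1 −= (-4)R0 → (0, -5, -7)
pivot(1,1)=-5: scale R1 → (0, 1, 7/5)
  clear (0,1): R0 −= (-2)R1 → (1, 0, 13/10)

pivot columns: 0, 1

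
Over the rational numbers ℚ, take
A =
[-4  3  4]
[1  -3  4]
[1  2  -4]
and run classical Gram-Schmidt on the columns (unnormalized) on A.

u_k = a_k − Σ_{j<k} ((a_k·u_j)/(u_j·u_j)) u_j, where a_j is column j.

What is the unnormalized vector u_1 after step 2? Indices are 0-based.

u_1 = (1/9, -41/18, 49/18)

Step 1: u_0 = a_0 = (-4, 1, 1).
Step 2: u_1 = a_1 − (-13/18)·u_0 = (1/9, -41/18, 49/18).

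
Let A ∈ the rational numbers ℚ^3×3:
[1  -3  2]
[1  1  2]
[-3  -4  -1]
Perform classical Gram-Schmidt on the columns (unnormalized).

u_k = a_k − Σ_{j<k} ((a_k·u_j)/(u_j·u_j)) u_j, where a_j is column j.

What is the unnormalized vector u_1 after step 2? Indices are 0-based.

u_1 = (-43/11, 1/11, -14/11)

Step 1: u_0 = a_0 = (1, 1, -3).
Step 2: u_1 = a_1 − (10/11)·u_0 = (-43/11, 1/11, -14/11).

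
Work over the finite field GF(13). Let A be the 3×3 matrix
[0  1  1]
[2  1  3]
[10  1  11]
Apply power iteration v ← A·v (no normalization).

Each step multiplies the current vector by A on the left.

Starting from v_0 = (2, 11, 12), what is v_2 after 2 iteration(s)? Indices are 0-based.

v_2 = (6, 1, 7)

v_0 = (2, 11, 12).
v_1 = A·v_0 = (10, 12, 7).
v_2 = A·v_1 = (6, 1, 7).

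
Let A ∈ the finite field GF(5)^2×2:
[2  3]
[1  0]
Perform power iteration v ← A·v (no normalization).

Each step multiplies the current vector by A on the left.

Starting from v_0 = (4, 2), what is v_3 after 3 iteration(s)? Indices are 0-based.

v_3 = (2, 0)

v_0 = (4, 2).
v_1 = A·v_0 = (4, 4).
v_2 = A·v_1 = (0, 4).
v_3 = A·v_2 = (2, 0).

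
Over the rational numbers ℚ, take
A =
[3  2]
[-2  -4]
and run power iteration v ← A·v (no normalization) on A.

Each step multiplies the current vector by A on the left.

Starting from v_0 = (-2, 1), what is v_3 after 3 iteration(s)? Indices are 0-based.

v_3 = (-20, -8)

v_0 = (-2, 1).
v_1 = A·v_0 = (-4, 0).
v_2 = A·v_1 = (-12, 8).
v_3 = A·v_2 = (-20, -8).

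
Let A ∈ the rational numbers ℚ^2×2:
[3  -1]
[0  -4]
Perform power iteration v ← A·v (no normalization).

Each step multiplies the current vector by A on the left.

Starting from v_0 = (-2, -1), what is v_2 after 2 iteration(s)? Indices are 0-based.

v_2 = (-19, -16)

v_0 = (-2, -1).
v_1 = A·v_0 = (-5, 4).
v_2 = A·v_1 = (-19, -16).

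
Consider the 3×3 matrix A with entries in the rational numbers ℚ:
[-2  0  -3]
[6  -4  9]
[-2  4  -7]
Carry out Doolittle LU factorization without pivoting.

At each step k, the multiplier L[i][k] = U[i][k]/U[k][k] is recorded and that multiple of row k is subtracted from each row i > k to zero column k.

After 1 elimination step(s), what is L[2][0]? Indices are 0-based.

L[2][0] = 1

[col 0] pivot -2
  R1 -= -3*R0 → (0, -4, 0)  (L[1][0] := -3)
  R2 -= 1*R0 → (0, 4, -4)  (L[2][0] := 1)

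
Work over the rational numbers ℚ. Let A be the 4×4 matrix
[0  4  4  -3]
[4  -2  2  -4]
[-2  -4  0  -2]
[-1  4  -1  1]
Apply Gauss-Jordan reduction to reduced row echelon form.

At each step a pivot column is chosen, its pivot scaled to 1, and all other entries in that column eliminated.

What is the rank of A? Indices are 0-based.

rank = 4

step 1: exchange rows 0,1
step 1: normalize row 0 (÷4) = (1, -1/2, 1/2, -1)
  row 2: subtract -2×row0 = (0, -5, 1, -4)
  row 3: subtract -1×row0 = (0, 7/2, -1/2, 0)
step 2: normalize row 1 (÷4) = (0, 1, 1, -3/4)
  row 0: subtract -1/2×row1 = (1, 0, 1, -11/8)
  row 2: subtract -5×row1 = (0, 0, 6, -31/4)
  row 3: subtract 7/2×row1 = (0, 0, -4, 21/8)
step 3: normalize row 2 (÷6) = (0, 0, 1, -31/24)
  row 0: subtract 1×row2 = (1, 0, 0, -1/12)
  row 1: subtract 1×row2 = (0, 1, 0, 13/24)
  row 3: subtract -4×row2 = (0, 0, 0, -61/24)
step 4: normalize row 3 (÷-61/24) = (0, 0, 0, 1)
  row 0: subtract -1/12×row3 = (1, 0, 0, 0)
  row 1: subtract 13/24×row3 = (0, 1, 0, 0)
  row 2: subtract -31/24×row3 = (0, 0, 1, 0)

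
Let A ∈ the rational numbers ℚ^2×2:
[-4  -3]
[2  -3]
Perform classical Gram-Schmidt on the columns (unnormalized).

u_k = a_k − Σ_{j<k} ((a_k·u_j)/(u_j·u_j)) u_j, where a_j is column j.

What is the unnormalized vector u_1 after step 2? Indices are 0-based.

u_1 = (-9/5, -18/5)

Step 1: u_0 = a_0 = (-4, 2).
Step 2: u_1 = a_1 − (3/10)·u_0 = (-9/5, -18/5).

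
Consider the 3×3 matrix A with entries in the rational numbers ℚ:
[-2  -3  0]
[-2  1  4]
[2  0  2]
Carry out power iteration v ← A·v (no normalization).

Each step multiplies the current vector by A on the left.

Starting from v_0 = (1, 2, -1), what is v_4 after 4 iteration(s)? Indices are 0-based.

v_4 = (508, 172, -136)

v_0 = (1, 2, -1).
v_1 = A·v_0 = (-8, -4, 0).
v_2 = A·v_1 = (28, 12, -16).
v_3 = A·v_2 = (-92, -108, 24).
v_4 = A·v_3 = (508, 172, -136).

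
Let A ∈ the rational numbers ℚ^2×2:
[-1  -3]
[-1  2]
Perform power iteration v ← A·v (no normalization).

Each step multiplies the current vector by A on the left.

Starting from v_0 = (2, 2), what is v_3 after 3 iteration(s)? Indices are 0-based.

v_3 = (-38, 22)

v_0 = (2, 2).
v_1 = A·v_0 = (-8, 2).
v_2 = A·v_1 = (2, 12).
v_3 = A·v_2 = (-38, 22).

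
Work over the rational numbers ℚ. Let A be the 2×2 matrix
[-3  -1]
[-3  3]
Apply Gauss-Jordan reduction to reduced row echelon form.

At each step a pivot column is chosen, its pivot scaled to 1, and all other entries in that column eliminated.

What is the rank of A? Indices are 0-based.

rank = 2

pivot(0,0)=-3: scale R0 → (1, 1/3)
  clear (1,0): R1 −= (-3)R0 → (0, 4)
pivot(1,1)=4: scale R1 → (0, 1)
  clear (0,1): R0 −= (1/3)R1 → (1, 0)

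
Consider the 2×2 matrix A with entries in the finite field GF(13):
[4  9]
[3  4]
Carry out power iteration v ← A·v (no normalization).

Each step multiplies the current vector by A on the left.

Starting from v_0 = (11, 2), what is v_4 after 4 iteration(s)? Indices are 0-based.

v_0 = (11, 2).
v_1 = A·v_0 = (10, 2).
v_2 = A·v_1 = (6, 12).
v_3 = A·v_2 = (2, 1).
v_4 = A·v_3 = (4, 10).

v_4 = (4, 10)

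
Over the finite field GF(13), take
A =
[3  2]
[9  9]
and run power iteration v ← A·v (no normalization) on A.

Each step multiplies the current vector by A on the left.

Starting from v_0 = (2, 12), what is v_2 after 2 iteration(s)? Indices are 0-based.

v_0 = (2, 12).
v_1 = A·v_0 = (4, 9).
v_2 = A·v_1 = (4, 0).

v_2 = (4, 0)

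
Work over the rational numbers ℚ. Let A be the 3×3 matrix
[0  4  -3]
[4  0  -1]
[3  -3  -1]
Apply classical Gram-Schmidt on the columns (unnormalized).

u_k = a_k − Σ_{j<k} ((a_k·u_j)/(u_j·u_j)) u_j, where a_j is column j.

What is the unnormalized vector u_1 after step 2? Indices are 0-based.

u_1 = (4, 36/25, -48/25)

Step 1: u_0 = a_0 = (0, 4, 3).
Step 2: u_1 = a_1 − (-9/25)·u_0 = (4, 36/25, -48/25).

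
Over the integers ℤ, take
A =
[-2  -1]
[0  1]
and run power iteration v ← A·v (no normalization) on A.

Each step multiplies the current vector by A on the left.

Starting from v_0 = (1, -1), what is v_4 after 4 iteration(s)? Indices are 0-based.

v_4 = (11, -1)

v_0 = (1, -1).
v_1 = A·v_0 = (-1, -1).
v_2 = A·v_1 = (3, -1).
v_3 = A·v_2 = (-5, -1).
v_4 = A·v_3 = (11, -1).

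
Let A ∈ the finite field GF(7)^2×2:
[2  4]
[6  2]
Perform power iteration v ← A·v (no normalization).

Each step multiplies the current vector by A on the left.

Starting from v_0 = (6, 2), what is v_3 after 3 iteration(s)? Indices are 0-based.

v_3 = (3, 4)

v_0 = (6, 2).
v_1 = A·v_0 = (6, 5).
v_2 = A·v_1 = (4, 4).
v_3 = A·v_2 = (3, 4).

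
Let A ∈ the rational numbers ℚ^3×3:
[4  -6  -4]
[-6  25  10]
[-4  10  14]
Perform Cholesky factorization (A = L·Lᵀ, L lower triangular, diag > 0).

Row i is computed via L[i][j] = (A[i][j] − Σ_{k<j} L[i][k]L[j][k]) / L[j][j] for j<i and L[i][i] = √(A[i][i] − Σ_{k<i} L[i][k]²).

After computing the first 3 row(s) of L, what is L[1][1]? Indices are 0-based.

L[1][1] = 4

Step 1: L[0][0] = √(4) = 2.
  L[1][0] = (-6) / L[0][0] = -3.
Step 2: L[1][1] = √(16) = 4.
  L[2][0] = (-4) / L[0][0] = -2.
  L[2][1] = (4) / L[1][1] = 1.
Step 3: L[2][2] = √(9) = 3.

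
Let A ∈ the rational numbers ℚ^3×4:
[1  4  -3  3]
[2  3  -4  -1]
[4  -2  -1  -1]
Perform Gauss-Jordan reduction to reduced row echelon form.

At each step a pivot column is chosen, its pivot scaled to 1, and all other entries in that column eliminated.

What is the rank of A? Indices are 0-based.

pivot(0,0)=1: scale R0 → (1, 4, -3, 3)
  clear (1,0): R1 −= (2)R0 → (0, -5, 2, -7)
  clear (2,0): R2 −= (4)R0 → (0, -18, 11, -13)
pivot(1,1)=-5: scale R1 → (0, 1, -2/5, 7/5)
  clear (0,1): R0 −= (4)R1 → (1, 0, -7/5, -13/5)
  clear (2,1): R2 −= (-18)R1 → (0, 0, 19/5, 61/5)
pivot(2,2)=19/5: scale R2 → (0, 0, 1, 61/19)
  clear (0,2): R0 −= (-7/5)R2 → (1, 0, 0, 36/19)
  clear (1,2): R1 −= (-2/5)R2 → (0, 1, 0, 51/19)

rank = 3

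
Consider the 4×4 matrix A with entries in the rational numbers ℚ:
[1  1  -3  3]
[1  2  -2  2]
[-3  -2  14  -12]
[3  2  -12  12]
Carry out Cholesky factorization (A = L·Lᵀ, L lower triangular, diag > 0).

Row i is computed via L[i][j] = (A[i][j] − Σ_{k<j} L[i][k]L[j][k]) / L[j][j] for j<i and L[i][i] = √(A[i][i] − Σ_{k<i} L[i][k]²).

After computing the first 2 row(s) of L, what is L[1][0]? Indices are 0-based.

Step 1: L[0][0] = √(1) = 1.
  L[1][0] = (1) / L[0][0] = 1.
Step 2: L[1][1] = √(1) = 1.

L[1][0] = 1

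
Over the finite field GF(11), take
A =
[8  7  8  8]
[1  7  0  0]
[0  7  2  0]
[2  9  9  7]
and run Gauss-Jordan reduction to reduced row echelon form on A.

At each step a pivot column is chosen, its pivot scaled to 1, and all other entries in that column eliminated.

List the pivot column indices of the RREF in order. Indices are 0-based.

[1] R0 /= 8  ⇒  (1, 5, 1, 1)
     R1 -= 1·R0  ⇒  (0, 2, 10, 10)
     R3 -= 2·R0  ⇒  (0, 10, 7, 5)
[2] R1 /= 2  ⇒  (0, 1, 5, 5)
     R0 -= 5·R1  ⇒  (1, 0, 9, 9)
     R2 -= 7·R1  ⇒  (0, 0, 0, 9)
     R3 -= 10·R1  ⇒  (0, 0, 1, 10)
[3] R2 <-> R3
[3] R2 /= 1  ⇒  (0, 0, 1, 10)
     R0 -= 9·R2  ⇒  (1, 0, 0, 7)
     R1 -= 5·R2  ⇒  (0, 1, 0, 10)
[4] R3 /= 9  ⇒  (0, 0, 0, 1)
     R0 -= 7·R3  ⇒  (1, 0, 0, 0)
     R1 -= 10·R3  ⇒  (0, 1, 0, 0)
     R2 -= 10·R3  ⇒  (0, 0, 1, 0)

pivot columns: 0, 1, 2, 3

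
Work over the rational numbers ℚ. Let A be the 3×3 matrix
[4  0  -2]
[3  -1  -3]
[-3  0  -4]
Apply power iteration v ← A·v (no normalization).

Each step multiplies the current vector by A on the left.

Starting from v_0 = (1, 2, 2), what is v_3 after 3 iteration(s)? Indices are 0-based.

v_3 = (0, -104, -242)

v_0 = (1, 2, 2).
v_1 = A·v_0 = (0, -5, -11).
v_2 = A·v_1 = (22, 38, 44).
v_3 = A·v_2 = (0, -104, -242).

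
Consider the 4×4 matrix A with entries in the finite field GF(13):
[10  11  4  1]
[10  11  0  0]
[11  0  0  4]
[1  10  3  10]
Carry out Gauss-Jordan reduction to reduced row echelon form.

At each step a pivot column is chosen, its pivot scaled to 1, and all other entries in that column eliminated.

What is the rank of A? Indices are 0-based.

step 1: normalize row 0 (÷10) = (1, 5, 3, 4)
  row 1: subtract 10×row0 = (0, 0, 9, 12)
  row 2: subtract 11×row0 = (0, 10, 6, 12)
  row 3: subtract 1×row0 = (0, 5, 0, 6)
step 2: exchange rows 1,2
step 2: normalize row 1 (÷10) = (0, 1, 11, 9)
  row 0: subtract 5×row1 = (1, 0, 0, 11)
  row 3: subtract 5×row1 = (0, 0, 10, 0)
step 3: normalize row 2 (÷9) = (0, 0, 1, 10)
  row 1: subtract 11×row2 = (0, 1, 0, 3)
  row 3: subtract 10×row2 = (0, 0, 0, 4)
step 4: normalize row 3 (÷4) = (0, 0, 0, 1)
  row 0: subtract 11×row3 = (1, 0, 0, 0)
  row 1: subtract 3×row3 = (0, 1, 0, 0)
  row 2: subtract 10×row3 = (0, 0, 1, 0)

rank = 4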